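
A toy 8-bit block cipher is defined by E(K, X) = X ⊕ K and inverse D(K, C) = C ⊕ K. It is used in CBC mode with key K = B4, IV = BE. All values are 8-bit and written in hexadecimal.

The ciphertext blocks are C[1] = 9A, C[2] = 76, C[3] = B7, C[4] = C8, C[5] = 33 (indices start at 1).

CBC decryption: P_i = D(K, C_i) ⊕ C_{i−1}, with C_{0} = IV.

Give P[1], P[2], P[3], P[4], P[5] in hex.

P[1] = 90, P[2] = 58, P[3] = 75, P[4] = CB, P[5] = 4F

P[1]: D(K, 9A) = 2E; 2E ⊕ BE = 90.
P[2]: D(K, 76) = C2; C2 ⊕ 9A = 58.
P[3]: D(K, B7) = 03; 03 ⊕ 76 = 75.
P[4]: D(K, C8) = 7C; 7C ⊕ B7 = CB.
P[5]: D(K, 33) = 87; 87 ⊕ C8 = 4F.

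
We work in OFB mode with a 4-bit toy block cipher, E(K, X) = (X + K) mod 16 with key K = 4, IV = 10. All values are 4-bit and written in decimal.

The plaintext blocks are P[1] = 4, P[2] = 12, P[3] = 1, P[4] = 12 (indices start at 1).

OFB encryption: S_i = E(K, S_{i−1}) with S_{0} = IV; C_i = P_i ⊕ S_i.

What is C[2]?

C[2] = 14

C[1]: S = E(K, 10) = 14; 4 ⊕ 14 = 10.
C[2]: S = E(K, 14) = 2; 12 ⊕ 2 = 14.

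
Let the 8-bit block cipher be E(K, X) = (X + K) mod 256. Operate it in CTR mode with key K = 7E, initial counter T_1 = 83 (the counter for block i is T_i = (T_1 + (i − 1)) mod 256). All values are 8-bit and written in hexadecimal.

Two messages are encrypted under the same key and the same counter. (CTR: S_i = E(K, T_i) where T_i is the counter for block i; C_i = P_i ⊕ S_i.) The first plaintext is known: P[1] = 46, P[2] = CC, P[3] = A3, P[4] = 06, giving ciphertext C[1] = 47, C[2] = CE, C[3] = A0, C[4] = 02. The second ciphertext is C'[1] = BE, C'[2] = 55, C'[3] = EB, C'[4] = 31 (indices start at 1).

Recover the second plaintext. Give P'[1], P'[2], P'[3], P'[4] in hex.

P'[1] = BF, P'[2] = 57, P'[3] = E8, P'[4] = 35

In CTR with a reused counter, both messages share the same keystream S_i, so C_i ⊕ C'_i = P_i ⊕ P'_i and thus P'_i = P_i ⊕ C_i ⊕ C'_i.
P'[1]: 46 ⊕ 47 ⊕ BE = BF.
P'[2]: CC ⊕ CE ⊕ 55 = 57.
P'[3]: A3 ⊕ A0 ⊕ EB = E8.
P'[4]: 06 ⊕ 02 ⊕ 31 = 35.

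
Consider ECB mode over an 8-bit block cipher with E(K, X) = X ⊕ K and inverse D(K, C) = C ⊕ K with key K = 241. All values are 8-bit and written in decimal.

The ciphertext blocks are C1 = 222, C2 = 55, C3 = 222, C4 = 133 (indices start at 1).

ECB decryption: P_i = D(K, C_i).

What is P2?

P2: D(K, 55) = 198.

P2 = 198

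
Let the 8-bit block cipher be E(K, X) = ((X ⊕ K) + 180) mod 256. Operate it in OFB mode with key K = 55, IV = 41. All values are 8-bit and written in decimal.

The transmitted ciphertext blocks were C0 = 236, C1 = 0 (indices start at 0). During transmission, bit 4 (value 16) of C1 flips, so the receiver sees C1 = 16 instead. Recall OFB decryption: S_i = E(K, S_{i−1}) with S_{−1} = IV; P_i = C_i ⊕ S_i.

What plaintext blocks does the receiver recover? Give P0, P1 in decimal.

P0 = 62, P1 = 137

Only C1 changed, to 16. In OFB, a change in C_i flips the same bit in P_i only; the keystream is unaffected. Decrypting the received ciphertext:
P0: S = E(K, 41) = 210; 236 ⊕ 210 = 62.
P1: S = E(K, 210) = 153; 16 ⊕ 153 = 137.
Blocks that differ from the original plaintext: P1.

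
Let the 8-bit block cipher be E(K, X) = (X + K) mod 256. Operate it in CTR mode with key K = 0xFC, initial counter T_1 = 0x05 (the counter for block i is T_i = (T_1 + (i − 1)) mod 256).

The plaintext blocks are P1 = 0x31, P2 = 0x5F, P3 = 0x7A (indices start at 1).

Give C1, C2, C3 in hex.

C1 = 0x30, C2 = 0x5D, C3 = 0x79

CTR encryption: S_i = E(K, T_i) where T_i is the counter for block i; C_i = P_i ⊕ S_i.
C1: T = 0x05, S = E(K, T) = 0x01; 0x31 ⊕ 0x01 = 0x30.
C2: T = 0x06, S = E(K, T) = 0x02; 0x5F ⊕ 0x02 = 0x5D.
C3: T = 0x07, S = E(K, T) = 0x03; 0x7A ⊕ 0x03 = 0x79.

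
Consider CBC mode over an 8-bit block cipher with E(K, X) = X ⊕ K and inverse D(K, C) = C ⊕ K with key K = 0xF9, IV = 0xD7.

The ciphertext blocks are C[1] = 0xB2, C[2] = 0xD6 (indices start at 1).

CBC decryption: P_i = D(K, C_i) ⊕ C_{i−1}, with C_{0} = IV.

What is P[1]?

P[1] = 0x9C

P[1]: D(K, 0xB2) = 0x4B; 0x4B ⊕ 0xD7 = 0x9C.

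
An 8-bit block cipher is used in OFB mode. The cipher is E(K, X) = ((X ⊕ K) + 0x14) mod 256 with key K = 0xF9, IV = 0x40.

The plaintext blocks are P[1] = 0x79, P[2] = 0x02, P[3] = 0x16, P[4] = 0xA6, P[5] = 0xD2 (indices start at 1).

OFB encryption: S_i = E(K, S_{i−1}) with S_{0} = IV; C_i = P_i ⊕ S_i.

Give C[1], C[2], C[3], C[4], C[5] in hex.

C[1]: S = E(K, 0x40) = 0xCD; 0x79 ⊕ 0xCD = 0xB4.
C[2]: S = E(K, 0xCD) = 0x48; 0x02 ⊕ 0x48 = 0x4A.
C[3]: S = E(K, 0x48) = 0xC5; 0x16 ⊕ 0xC5 = 0xD3.
C[4]: S = E(K, 0xC5) = 0x50; 0xA6 ⊕ 0x50 = 0xF6.
C[5]: S = E(K, 0x50) = 0xBD; 0xD2 ⊕ 0xBD = 0x6F.

C[1] = 0xB4, C[2] = 0x4A, C[3] = 0xD3, C[4] = 0xF6, C[5] = 0x6F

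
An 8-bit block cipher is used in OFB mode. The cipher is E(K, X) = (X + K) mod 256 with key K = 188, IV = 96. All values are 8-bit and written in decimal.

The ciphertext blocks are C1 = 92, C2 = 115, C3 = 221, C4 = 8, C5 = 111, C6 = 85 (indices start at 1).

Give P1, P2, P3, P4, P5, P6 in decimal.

OFB decryption: S_i = E(K, S_{i−1}) with S_{0} = IV; P_i = C_i ⊕ S_i.
P1: S = E(K, 96) = 28; 92 ⊕ 28 = 64.
P2: S = E(K, 28) = 216; 115 ⊕ 216 = 171.
P3: S = E(K, 216) = 148; 221 ⊕ 148 = 73.
P4: S = E(K, 148) = 80; 8 ⊕ 80 = 88.
P5: S = E(K, 80) = 12; 111 ⊕ 12 = 99.
P6: S = E(K, 12) = 200; 85 ⊕ 200 = 157.

P1 = 64, P2 = 171, P3 = 73, P4 = 88, P5 = 99, P6 = 157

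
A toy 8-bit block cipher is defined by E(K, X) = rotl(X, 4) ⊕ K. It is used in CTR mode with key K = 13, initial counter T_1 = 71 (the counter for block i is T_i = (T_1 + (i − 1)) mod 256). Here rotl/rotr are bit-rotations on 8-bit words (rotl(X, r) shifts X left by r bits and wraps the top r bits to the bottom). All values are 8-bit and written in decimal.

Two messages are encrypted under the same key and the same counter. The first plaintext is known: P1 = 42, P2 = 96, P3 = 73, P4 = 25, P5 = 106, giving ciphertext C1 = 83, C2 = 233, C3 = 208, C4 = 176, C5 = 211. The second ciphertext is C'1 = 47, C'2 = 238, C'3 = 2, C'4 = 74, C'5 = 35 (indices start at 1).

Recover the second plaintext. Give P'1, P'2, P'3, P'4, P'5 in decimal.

P'1 = 86, P'2 = 103, P'3 = 155, P'4 = 227, P'5 = 154

In CTR with a reused counter, both messages share the same keystream S_i, so C_i ⊕ C'_i = P_i ⊕ P'_i and thus P'_i = P_i ⊕ C_i ⊕ C'_i.
P'1: 42 ⊕ 83 ⊕ 47 = 86.
P'2: 96 ⊕ 233 ⊕ 238 = 103.
P'3: 73 ⊕ 208 ⊕ 2 = 155.
P'4: 25 ⊕ 176 ⊕ 74 = 227.
P'5: 106 ⊕ 211 ⊕ 35 = 154.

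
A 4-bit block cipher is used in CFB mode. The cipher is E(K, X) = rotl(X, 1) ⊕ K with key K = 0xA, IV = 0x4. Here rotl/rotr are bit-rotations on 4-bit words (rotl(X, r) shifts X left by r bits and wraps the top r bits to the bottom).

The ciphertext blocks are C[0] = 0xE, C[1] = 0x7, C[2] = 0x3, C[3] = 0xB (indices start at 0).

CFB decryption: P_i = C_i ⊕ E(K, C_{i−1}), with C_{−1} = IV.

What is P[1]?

P[1] = 0x0

P[1]: E(K, 0xE) = 0x7; 0x7 ⊕ 0x7 = 0x0.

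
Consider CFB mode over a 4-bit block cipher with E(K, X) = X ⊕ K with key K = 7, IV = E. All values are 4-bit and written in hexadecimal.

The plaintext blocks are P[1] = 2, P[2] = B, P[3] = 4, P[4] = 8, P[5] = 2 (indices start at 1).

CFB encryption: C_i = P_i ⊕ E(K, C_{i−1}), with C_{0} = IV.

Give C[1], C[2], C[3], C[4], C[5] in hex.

C[1]: E(K, E) = 9; 2 ⊕ 9 = B.
C[2]: E(K, B) = C; B ⊕ C = 7.
C[3]: E(K, 7) = 0; 4 ⊕ 0 = 4.
C[4]: E(K, 4) = 3; 8 ⊕ 3 = B.
C[5]: E(K, B) = C; 2 ⊕ C = E.

C[1] = B, C[2] = 7, C[3] = 4, C[4] = B, C[5] = E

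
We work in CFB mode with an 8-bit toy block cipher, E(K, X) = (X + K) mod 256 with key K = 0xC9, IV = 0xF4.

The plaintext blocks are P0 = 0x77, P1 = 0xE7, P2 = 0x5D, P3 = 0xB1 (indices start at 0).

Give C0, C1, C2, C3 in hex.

CFB encryption: C_i = P_i ⊕ E(K, C_{i−1}), with C_{−1} = IV.
C0: E(K, 0xF4) = 0xBD; 0x77 ⊕ 0xBD = 0xCA.
C1: E(K, 0xCA) = 0x93; 0xE7 ⊕ 0x93 = 0x74.
C2: E(K, 0x74) = 0x3D; 0x5D ⊕ 0x3D = 0x60.
C3: E(K, 0x60) = 0x29; 0xB1 ⊕ 0x29 = 0x98.

C0 = 0xCA, C1 = 0x74, C2 = 0x60, C3 = 0x98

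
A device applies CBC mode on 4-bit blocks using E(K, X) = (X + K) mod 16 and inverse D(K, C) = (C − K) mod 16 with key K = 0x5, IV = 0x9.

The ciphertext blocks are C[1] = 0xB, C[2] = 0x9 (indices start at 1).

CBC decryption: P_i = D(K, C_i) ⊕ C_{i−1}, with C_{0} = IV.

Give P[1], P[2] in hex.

P[1]: D(K, 0xB) = 0x6; 0x6 ⊕ 0x9 = 0xF.
P[2]: D(K, 0x9) = 0x4; 0x4 ⊕ 0xB = 0xF.

P[1] = 0xF, P[2] = 0xF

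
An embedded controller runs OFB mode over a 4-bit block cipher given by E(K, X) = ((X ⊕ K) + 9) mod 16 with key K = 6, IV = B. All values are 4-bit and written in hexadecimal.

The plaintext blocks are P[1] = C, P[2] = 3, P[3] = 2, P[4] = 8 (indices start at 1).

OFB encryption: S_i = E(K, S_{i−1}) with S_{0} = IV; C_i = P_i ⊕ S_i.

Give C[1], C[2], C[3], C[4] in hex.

C[1]: S = E(K, B) = 6; C ⊕ 6 = A.
C[2]: S = E(K, 6) = 9; 3 ⊕ 9 = A.
C[3]: S = E(K, 9) = 8; 2 ⊕ 8 = A.
C[4]: S = E(K, 8) = 7; 8 ⊕ 7 = F.

C[1] = A, C[2] = A, C[3] = A, C[4] = F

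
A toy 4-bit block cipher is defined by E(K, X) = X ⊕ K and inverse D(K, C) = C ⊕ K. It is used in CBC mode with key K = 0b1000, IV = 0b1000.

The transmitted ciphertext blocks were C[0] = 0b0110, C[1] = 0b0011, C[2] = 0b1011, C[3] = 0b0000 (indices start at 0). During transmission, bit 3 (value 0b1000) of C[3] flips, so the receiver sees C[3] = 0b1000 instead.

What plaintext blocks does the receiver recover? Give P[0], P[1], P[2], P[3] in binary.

P[0] = 0b0110, P[1] = 0b1101, P[2] = 0b0000, P[3] = 0b1011

CBC decryption: P_i = D(K, C_i) ⊕ C_{i−1}, with C_{−1} = IV.
Only C[3] changed, to 0b1000. In CBC, a change in C_i garbles P_i and flips the same bit in P_{i+1}. Decrypting the received ciphertext:
P[0]: D(K, 0b0110) = 0b1110; 0b1110 ⊕ 0b1000 = 0b0110.
P[1]: D(K, 0b0011) = 0b1011; 0b1011 ⊕ 0b0110 = 0b1101.
P[2]: D(K, 0b1011) = 0b0011; 0b0011 ⊕ 0b0011 = 0b0000.
P[3]: D(K, 0b1000) = 0b0000; 0b0000 ⊕ 0b1011 = 0b1011.
Blocks that differ from the original plaintext: P[3].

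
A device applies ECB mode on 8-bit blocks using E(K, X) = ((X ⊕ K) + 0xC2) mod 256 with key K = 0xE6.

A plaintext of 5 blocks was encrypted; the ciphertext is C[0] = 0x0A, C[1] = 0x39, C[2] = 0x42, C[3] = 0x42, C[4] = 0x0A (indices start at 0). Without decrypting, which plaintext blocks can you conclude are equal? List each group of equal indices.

ECB encrypts each block independently with the same key, so equal ciphertext blocks imply equal plaintext blocks.
C[0] = C[4] = 0x0A, so P[0] = P[4].
C[2] = C[3] = 0x42, so P[2] = P[3].

P[0] = P[4]; P[2] = P[3]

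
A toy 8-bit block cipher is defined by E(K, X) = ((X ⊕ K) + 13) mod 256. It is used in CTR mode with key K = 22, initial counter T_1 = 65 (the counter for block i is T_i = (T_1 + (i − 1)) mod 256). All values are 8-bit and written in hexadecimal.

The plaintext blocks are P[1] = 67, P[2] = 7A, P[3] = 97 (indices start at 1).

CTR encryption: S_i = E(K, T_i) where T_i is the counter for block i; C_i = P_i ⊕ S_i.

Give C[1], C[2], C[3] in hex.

C[1] = 3D, C[2] = 2D, C[3] = CF

C[1]: T = 65, S = E(K, T) = 5A; 67 ⊕ 5A = 3D.
C[2]: T = 66, S = E(K, T) = 57; 7A ⊕ 57 = 2D.
C[3]: T = 67, S = E(K, T) = 58; 97 ⊕ 58 = CF.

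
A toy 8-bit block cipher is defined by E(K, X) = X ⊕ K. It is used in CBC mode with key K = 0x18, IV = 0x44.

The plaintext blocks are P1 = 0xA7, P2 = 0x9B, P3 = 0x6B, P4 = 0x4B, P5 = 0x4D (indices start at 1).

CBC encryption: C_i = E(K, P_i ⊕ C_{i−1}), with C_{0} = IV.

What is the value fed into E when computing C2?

0x60

C1: P1 ⊕ 0x44 = 0xE3; E(K, 0xE3) = 0xFB.
C2: P2 ⊕ 0xFB = 0x60; E(K, 0x60) = 0x78.
So the input to E for block 2 is 0x60.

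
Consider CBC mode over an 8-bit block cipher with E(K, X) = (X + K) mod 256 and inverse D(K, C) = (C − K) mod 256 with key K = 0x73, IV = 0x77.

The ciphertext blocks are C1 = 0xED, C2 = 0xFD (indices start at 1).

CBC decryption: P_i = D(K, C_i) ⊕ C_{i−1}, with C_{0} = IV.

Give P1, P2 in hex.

P1: D(K, 0xED) = 0x7A; 0x7A ⊕ 0x77 = 0x0D.
P2: D(K, 0xFD) = 0x8A; 0x8A ⊕ 0xED = 0x67.

P1 = 0x0D, P2 = 0x67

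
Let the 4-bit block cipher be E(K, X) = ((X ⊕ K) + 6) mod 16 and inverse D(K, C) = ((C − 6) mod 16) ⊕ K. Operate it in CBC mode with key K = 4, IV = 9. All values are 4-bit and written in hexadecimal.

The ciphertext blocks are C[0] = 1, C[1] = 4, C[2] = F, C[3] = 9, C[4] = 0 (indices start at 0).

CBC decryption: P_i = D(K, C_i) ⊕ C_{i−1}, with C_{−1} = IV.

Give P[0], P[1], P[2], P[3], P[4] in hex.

P[0] = 6, P[1] = B, P[2] = 9, P[3] = 8, P[4] = 7

P[0]: D(K, 1) = F; F ⊕ 9 = 6.
P[1]: D(K, 4) = A; A ⊕ 1 = B.
P[2]: D(K, F) = D; D ⊕ 4 = 9.
P[3]: D(K, 9) = 7; 7 ⊕ F = 8.
P[4]: D(K, 0) = E; E ⊕ 9 = 7.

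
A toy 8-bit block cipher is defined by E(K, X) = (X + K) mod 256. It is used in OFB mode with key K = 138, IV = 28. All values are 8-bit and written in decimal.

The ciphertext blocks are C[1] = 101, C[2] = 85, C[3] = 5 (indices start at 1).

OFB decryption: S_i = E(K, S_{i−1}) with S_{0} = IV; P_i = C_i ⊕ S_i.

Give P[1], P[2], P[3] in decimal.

P[1]: S = E(K, 28) = 166; 101 ⊕ 166 = 195.
P[2]: S = E(K, 166) = 48; 85 ⊕ 48 = 101.
P[3]: S = E(K, 48) = 186; 5 ⊕ 186 = 191.

P[1] = 195, P[2] = 101, P[3] = 191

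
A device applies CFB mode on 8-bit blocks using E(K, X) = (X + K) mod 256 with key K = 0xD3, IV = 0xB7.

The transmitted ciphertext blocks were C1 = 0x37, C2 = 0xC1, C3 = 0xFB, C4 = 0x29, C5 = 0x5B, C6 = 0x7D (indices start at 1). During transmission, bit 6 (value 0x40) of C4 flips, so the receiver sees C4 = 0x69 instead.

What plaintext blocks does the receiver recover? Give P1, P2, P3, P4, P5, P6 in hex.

CFB decryption: P_i = C_i ⊕ E(K, C_{i−1}), with C_{0} = IV.
Only C4 changed, to 0x69. In CFB, a change in C_i flips the same bit in P_i and garbles P_{i+1}. Decrypting the received ciphertext:
P1: E(K, 0xB7) = 0x8A; 0x37 ⊕ 0x8A = 0xBD.
P2: E(K, 0x37) = 0x0A; 0xC1 ⊕ 0x0A = 0xCB.
P3: E(K, 0xC1) = 0x94; 0xFB ⊕ 0x94 = 0x6F.
P4: E(K, 0xFB) = 0xCE; 0x69 ⊕ 0xCE = 0xA7.
P5: E(K, 0x69) = 0x3C; 0x5B ⊕ 0x3C = 0x67.
P6: E(K, 0x5B) = 0x2E; 0x7D ⊕ 0x2E = 0x53.
Blocks that differ from the original plaintext: P4, P5.

P1 = 0xBD, P2 = 0xCB, P3 = 0x6F, P4 = 0xA7, P5 = 0x67, P6 = 0x53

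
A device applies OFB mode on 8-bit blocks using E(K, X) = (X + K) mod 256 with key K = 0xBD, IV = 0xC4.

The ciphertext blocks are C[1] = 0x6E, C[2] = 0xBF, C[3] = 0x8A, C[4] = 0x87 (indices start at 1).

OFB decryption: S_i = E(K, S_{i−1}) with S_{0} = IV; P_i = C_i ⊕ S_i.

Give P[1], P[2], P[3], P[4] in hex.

P[1]: S = E(K, 0xC4) = 0x81; 0x6E ⊕ 0x81 = 0xEF.
P[2]: S = E(K, 0x81) = 0x3E; 0xBF ⊕ 0x3E = 0x81.
P[3]: S = E(K, 0x3E) = 0xFB; 0x8A ⊕ 0xFB = 0x71.
P[4]: S = E(K, 0xFB) = 0xB8; 0x87 ⊕ 0xB8 = 0x3F.

P[1] = 0xEF, P[2] = 0x81, P[3] = 0x71, P[4] = 0x3F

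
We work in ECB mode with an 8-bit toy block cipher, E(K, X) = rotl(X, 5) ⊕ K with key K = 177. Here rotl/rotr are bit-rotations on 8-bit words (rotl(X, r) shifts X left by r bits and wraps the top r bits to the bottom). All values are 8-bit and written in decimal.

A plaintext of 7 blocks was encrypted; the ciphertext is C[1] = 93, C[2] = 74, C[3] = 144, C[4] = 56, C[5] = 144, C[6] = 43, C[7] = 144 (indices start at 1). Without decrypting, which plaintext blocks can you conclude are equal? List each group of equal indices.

ECB encrypts each block independently with the same key, so equal ciphertext blocks imply equal plaintext blocks.
C[3] = C[5] = C[7] = 144, so P[3] = P[5] = P[7].

P[3] = P[5] = P[7]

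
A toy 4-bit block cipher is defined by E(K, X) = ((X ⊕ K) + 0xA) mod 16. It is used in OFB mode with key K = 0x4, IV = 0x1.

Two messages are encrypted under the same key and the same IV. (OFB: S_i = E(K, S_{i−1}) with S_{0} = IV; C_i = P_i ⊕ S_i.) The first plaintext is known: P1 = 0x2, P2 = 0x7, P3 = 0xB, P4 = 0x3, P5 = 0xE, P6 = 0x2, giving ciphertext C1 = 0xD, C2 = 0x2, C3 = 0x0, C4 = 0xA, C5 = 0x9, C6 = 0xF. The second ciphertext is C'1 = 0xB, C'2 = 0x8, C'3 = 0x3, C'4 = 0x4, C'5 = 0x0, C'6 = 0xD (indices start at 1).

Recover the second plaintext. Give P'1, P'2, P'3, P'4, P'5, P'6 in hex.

In OFB with a reused IV, both messages share the same keystream S_i, so C_i ⊕ C'_i = P_i ⊕ P'_i and thus P'_i = P_i ⊕ C_i ⊕ C'_i.
P'1: 0x2 ⊕ 0xD ⊕ 0xB = 0x4.
P'2: 0x7 ⊕ 0x2 ⊕ 0x8 = 0xD.
P'3: 0xB ⊕ 0x0 ⊕ 0x3 = 0x8.
P'4: 0x3 ⊕ 0xA ⊕ 0x4 = 0xD.
P'5: 0xE ⊕ 0x9 ⊕ 0x0 = 0x7.
P'6: 0x2 ⊕ 0xF ⊕ 0xD = 0x0.

P'1 = 0x4, P'2 = 0xD, P'3 = 0x8, P'4 = 0xD, P'5 = 0x7, P'6 = 0x0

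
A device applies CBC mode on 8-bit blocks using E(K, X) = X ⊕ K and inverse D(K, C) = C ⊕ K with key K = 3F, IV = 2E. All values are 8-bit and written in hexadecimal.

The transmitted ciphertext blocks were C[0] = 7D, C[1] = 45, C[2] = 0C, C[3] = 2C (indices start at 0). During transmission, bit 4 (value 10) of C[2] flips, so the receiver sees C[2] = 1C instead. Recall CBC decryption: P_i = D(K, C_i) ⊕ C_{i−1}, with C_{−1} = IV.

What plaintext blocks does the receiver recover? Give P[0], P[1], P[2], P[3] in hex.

Only C[2] changed, to 1C. In CBC, a change in C_i garbles P_i and flips the same bit in P_{i+1}. Decrypting the received ciphertext:
P[0]: D(K, 7D) = 42; 42 ⊕ 2E = 6C.
P[1]: D(K, 45) = 7A; 7A ⊕ 7D = 07.
P[2]: D(K, 1C) = 23; 23 ⊕ 45 = 66.
P[3]: D(K, 2C) = 13; 13 ⊕ 1C = 0F.
Blocks that differ from the original plaintext: P[2], P[3].

P[0] = 6C, P[1] = 07, P[2] = 66, P[3] = 0F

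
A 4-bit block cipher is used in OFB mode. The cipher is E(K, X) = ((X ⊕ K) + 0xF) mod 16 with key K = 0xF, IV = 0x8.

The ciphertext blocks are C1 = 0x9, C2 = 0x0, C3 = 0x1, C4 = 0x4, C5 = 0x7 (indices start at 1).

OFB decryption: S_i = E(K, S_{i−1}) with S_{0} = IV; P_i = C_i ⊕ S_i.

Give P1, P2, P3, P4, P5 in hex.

P1: S = E(K, 0x8) = 0x6; 0x9 ⊕ 0x6 = 0xF.
P2: S = E(K, 0x6) = 0x8; 0x0 ⊕ 0x8 = 0x8.
P3: S = E(K, 0x8) = 0x6; 0x1 ⊕ 0x6 = 0x7.
P4: S = E(K, 0x6) = 0x8; 0x4 ⊕ 0x8 = 0xC.
P5: S = E(K, 0x8) = 0x6; 0x7 ⊕ 0x6 = 0x1.

P1 = 0xF, P2 = 0x8, P3 = 0x7, P4 = 0xC, P5 = 0x1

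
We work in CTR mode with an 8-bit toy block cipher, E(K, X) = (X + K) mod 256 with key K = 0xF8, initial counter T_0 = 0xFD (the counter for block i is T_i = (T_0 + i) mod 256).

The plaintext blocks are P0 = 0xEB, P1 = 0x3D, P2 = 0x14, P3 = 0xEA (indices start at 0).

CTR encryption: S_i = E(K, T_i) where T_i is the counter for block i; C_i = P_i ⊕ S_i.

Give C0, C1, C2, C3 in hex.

C0: T = 0xFD, S = E(K, T) = 0xF5; 0xEB ⊕ 0xF5 = 0x1E.
C1: T = 0xFE, S = E(K, T) = 0xF6; 0x3D ⊕ 0xF6 = 0xCB.
C2: T = 0xFF, S = E(K, T) = 0xF7; 0x14 ⊕ 0xF7 = 0xE3.
C3: T = 0x00, S = E(K, T) = 0xF8; 0xEA ⊕ 0xF8 = 0x12.

C0 = 0x1E, C1 = 0xCB, C2 = 0xE3, C3 = 0x12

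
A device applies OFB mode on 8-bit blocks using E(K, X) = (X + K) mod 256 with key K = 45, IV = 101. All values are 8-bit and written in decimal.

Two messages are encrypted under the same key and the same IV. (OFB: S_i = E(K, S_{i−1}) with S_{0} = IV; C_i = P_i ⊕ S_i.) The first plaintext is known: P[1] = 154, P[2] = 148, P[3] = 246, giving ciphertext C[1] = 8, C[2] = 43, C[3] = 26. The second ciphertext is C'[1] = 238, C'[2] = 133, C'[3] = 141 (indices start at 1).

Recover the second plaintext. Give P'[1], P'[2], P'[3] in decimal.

P'[1] = 124, P'[2] = 58, P'[3] = 97

In OFB with a reused IV, both messages share the same keystream S_i, so C_i ⊕ C'_i = P_i ⊕ P'_i and thus P'_i = P_i ⊕ C_i ⊕ C'_i.
P'[1]: 154 ⊕ 8 ⊕ 238 = 124.
P'[2]: 148 ⊕ 43 ⊕ 133 = 58.
P'[3]: 246 ⊕ 26 ⊕ 141 = 97.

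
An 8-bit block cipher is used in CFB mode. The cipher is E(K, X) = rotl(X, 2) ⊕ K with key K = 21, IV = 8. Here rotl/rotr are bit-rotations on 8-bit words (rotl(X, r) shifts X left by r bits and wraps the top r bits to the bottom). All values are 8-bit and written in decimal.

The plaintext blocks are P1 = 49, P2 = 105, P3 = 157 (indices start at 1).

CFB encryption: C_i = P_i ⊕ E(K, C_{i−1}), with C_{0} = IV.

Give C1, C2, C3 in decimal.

C1: E(K, 8) = 53; 49 ⊕ 53 = 4.
C2: E(K, 4) = 5; 105 ⊕ 5 = 108.
C3: E(K, 108) = 164; 157 ⊕ 164 = 57.

C1 = 4, C2 = 108, C3 = 57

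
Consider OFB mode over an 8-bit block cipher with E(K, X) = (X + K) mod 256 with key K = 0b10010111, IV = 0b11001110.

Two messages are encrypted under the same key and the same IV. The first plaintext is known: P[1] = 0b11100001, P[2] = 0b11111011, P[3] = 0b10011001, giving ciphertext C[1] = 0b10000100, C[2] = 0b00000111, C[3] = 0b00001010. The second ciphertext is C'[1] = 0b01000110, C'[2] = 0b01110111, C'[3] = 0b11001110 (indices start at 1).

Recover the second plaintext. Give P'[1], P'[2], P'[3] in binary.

In OFB with a reused IV, both messages share the same keystream S_i, so C_i ⊕ C'_i = P_i ⊕ P'_i and thus P'_i = P_i ⊕ C_i ⊕ C'_i.
P'[1]: 0b11100001 ⊕ 0b10000100 ⊕ 0b01000110 = 0b00100011.
P'[2]: 0b11111011 ⊕ 0b00000111 ⊕ 0b01110111 = 0b10001011.
P'[3]: 0b10011001 ⊕ 0b00001010 ⊕ 0b11001110 = 0b01011101.

P'[1] = 0b00100011, P'[2] = 0b10001011, P'[3] = 0b01011101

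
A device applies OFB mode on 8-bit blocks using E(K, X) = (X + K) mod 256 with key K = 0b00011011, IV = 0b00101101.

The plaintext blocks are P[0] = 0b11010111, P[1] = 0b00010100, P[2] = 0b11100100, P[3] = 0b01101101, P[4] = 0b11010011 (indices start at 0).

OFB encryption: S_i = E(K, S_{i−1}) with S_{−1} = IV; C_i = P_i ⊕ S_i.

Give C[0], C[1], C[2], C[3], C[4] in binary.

C[0] = 0b10011111, C[1] = 0b01110111, C[2] = 0b10011010, C[3] = 0b11110100, C[4] = 0b01100111

C[0]: S = E(K, 0b00101101) = 0b01001000; 0b11010111 ⊕ 0b01001000 = 0b10011111.
C[1]: S = E(K, 0b01001000) = 0b01100011; 0b00010100 ⊕ 0b01100011 = 0b01110111.
C[2]: S = E(K, 0b01100011) = 0b01111110; 0b11100100 ⊕ 0b01111110 = 0b10011010.
C[3]: S = E(K, 0b01111110) = 0b10011001; 0b01101101 ⊕ 0b10011001 = 0b11110100.
C[4]: S = E(K, 0b10011001) = 0b10110100; 0b11010011 ⊕ 0b10110100 = 0b01100111.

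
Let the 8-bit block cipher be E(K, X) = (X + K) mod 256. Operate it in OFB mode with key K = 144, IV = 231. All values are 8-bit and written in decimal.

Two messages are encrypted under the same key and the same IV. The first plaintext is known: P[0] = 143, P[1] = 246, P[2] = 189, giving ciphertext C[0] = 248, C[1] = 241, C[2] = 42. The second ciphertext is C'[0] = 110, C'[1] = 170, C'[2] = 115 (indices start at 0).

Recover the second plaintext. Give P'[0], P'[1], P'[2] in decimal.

P'[0] = 25, P'[1] = 173, P'[2] = 228

In OFB with a reused IV, both messages share the same keystream S_i, so C_i ⊕ C'_i = P_i ⊕ P'_i and thus P'_i = P_i ⊕ C_i ⊕ C'_i.
P'[0]: 143 ⊕ 248 ⊕ 110 = 25.
P'[1]: 246 ⊕ 241 ⊕ 170 = 173.
P'[2]: 189 ⊕ 42 ⊕ 115 = 228.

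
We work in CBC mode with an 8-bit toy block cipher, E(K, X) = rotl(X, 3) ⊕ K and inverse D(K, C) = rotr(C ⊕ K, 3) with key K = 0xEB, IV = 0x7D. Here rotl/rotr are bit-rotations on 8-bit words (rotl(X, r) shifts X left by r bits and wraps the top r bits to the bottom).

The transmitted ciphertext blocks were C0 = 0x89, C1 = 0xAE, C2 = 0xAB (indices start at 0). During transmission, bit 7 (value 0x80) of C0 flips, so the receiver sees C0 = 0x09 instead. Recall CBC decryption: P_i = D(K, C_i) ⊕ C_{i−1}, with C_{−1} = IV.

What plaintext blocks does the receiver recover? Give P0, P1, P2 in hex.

P0 = 0x21, P1 = 0xA1, P2 = 0xA6

Only C0 changed, to 0x09. In CBC, a change in C_i garbles P_i and flips the same bit in P_{i+1}. Decrypting the received ciphertext:
P0: D(K, 0x09) = 0x5C; 0x5C ⊕ 0x7D = 0x21.
P1: D(K, 0xAE) = 0xA8; 0xA8 ⊕ 0x09 = 0xA1.
P2: D(K, 0xAB) = 0x08; 0x08 ⊕ 0xAE = 0xA6.
Blocks that differ from the original plaintext: P0, P1.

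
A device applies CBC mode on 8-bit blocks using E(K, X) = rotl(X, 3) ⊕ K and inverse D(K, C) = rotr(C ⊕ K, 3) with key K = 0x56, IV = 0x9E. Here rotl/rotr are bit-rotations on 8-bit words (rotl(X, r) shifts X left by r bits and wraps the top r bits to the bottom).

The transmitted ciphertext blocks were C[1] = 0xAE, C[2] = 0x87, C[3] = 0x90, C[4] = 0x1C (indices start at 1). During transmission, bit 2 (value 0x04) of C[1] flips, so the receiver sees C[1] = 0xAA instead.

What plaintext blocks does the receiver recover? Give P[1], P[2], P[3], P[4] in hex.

CBC decryption: P_i = D(K, C_i) ⊕ C_{i−1}, with C_{0} = IV.
Only C[1] changed, to 0xAA. In CBC, a change in C_i garbles P_i and flips the same bit in P_{i+1}. Decrypting the received ciphertext:
P[1]: D(K, 0xAA) = 0x9F; 0x9F ⊕ 0x9E = 0x01.
P[2]: D(K, 0x87) = 0x3A; 0x3A ⊕ 0xAA = 0x90.
P[3]: D(K, 0x90) = 0xD8; 0xD8 ⊕ 0x87 = 0x5F.
P[4]: D(K, 0x1C) = 0x49; 0x49 ⊕ 0x90 = 0xD9.
Blocks that differ from the original plaintext: P[1], P[2].

P[1] = 0x01, P[2] = 0x90, P[3] = 0x5F, P[4] = 0xD9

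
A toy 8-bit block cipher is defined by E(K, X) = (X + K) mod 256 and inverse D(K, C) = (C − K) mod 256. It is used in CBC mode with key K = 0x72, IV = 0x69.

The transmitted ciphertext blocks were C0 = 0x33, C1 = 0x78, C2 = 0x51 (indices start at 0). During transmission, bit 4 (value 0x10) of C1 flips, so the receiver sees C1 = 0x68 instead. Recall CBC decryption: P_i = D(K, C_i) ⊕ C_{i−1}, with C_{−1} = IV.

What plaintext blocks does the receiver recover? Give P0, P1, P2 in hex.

Only C1 changed, to 0x68. In CBC, a change in C_i garbles P_i and flips the same bit in P_{i+1}. Decrypting the received ciphertext:
P0: D(K, 0x33) = 0xC1; 0xC1 ⊕ 0x69 = 0xA8.
P1: D(K, 0x68) = 0xF6; 0xF6 ⊕ 0x33 = 0xC5.
P2: D(K, 0x51) = 0xDF; 0xDF ⊕ 0x68 = 0xB7.
Blocks that differ from the original plaintext: P1, P2.

P0 = 0xA8, P1 = 0xC5, P2 = 0xB7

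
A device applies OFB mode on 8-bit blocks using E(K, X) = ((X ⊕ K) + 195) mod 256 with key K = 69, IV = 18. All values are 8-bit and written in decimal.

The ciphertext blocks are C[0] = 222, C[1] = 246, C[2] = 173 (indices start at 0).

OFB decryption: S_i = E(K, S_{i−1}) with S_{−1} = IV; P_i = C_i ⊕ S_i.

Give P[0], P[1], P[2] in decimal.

P[0]: S = E(K, 18) = 26; 222 ⊕ 26 = 196.
P[1]: S = E(K, 26) = 34; 246 ⊕ 34 = 212.
P[2]: S = E(K, 34) = 42; 173 ⊕ 42 = 135.

P[0] = 196, P[1] = 212, P[2] = 135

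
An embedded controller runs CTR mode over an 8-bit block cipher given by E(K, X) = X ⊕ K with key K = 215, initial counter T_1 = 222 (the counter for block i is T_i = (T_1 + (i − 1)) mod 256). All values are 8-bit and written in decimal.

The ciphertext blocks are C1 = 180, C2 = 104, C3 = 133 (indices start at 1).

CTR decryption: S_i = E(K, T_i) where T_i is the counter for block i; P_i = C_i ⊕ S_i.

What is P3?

P3 = 178

P3: T = 224, S = E(K, T) = 55; 133 ⊕ 55 = 178.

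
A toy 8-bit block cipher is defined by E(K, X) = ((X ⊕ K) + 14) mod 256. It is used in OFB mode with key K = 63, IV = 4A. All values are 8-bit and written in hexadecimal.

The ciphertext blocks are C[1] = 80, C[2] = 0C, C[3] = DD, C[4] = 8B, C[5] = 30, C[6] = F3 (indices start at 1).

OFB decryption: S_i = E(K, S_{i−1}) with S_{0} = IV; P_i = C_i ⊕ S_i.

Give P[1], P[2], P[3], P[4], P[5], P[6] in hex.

P[1]: S = E(K, 4A) = 3D; 80 ⊕ 3D = BD.
P[2]: S = E(K, 3D) = 72; 0C ⊕ 72 = 7E.
P[3]: S = E(K, 72) = 25; DD ⊕ 25 = F8.
P[4]: S = E(K, 25) = 5A; 8B ⊕ 5A = D1.
P[5]: S = E(K, 5A) = 4D; 30 ⊕ 4D = 7D.
P[6]: S = E(K, 4D) = 42; F3 ⊕ 42 = B1.

P[1] = BD, P[2] = 7E, P[3] = F8, P[4] = D1, P[5] = 7D, P[6] = B1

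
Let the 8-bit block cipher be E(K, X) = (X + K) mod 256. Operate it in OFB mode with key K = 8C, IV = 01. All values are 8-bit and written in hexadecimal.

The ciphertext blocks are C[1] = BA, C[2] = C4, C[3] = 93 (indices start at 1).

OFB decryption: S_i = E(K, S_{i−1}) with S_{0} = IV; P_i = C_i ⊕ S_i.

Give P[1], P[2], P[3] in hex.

P[1]: S = E(K, 01) = 8D; BA ⊕ 8D = 37.
P[2]: S = E(K, 8D) = 19; C4 ⊕ 19 = DD.
P[3]: S = E(K, 19) = A5; 93 ⊕ A5 = 36.

P[1] = 37, P[2] = DD, P[3] = 36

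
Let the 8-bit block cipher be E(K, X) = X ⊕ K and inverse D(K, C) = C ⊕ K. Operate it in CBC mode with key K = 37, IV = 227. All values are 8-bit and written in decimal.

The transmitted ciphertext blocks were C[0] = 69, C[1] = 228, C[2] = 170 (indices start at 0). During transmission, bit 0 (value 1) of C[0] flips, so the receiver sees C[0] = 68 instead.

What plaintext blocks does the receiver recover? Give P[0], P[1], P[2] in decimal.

P[0] = 130, P[1] = 133, P[2] = 107

CBC decryption: P_i = D(K, C_i) ⊕ C_{i−1}, with C_{−1} = IV.
Only C[0] changed, to 68. In CBC, a change in C_i garbles P_i and flips the same bit in P_{i+1}. Decrypting the received ciphertext:
P[0]: D(K, 68) = 97; 97 ⊕ 227 = 130.
P[1]: D(K, 228) = 193; 193 ⊕ 68 = 133.
P[2]: D(K, 170) = 143; 143 ⊕ 228 = 107.
Blocks that differ from the original plaintext: P[0], P[1].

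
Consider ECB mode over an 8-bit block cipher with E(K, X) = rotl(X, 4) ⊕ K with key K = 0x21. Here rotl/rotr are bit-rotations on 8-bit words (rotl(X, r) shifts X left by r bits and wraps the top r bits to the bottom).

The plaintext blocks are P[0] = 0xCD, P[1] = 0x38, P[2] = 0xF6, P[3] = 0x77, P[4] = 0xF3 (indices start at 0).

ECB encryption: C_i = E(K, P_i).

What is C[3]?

C[3] = 0x56

C[3]: E(K, 0x77) = 0x56.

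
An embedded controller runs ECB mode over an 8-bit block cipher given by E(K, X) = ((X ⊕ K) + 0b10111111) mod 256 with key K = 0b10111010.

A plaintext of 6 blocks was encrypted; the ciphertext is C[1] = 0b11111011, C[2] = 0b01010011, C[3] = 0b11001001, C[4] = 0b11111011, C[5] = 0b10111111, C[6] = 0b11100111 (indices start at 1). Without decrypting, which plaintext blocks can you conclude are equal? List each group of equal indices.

P[1] = P[4]

ECB encrypts each block independently with the same key, so equal ciphertext blocks imply equal plaintext blocks.
C[1] = C[4] = 0b11111011, so P[1] = P[4].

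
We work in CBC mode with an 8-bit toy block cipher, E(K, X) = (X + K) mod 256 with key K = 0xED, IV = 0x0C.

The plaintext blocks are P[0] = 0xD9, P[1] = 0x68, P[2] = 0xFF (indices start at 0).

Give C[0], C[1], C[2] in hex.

C[0] = 0xC2, C[1] = 0x97, C[2] = 0x55

CBC encryption: C_i = E(K, P_i ⊕ C_{i−1}), with C_{−1} = IV.
C[0]: P[0] ⊕ 0x0C = 0xD5; E(K, 0xD5) = 0xC2.
C[1]: P[1] ⊕ 0xC2 = 0xAA; E(K, 0xAA) = 0x97.
C[2]: P[2] ⊕ 0x97 = 0x68; E(K, 0x68) = 0x55.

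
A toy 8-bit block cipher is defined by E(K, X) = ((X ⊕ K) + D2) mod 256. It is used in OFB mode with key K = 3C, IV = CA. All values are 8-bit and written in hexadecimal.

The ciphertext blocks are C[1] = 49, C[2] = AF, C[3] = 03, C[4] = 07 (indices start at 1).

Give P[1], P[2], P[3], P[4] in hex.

OFB decryption: S_i = E(K, S_{i−1}) with S_{0} = IV; P_i = C_i ⊕ S_i.
P[1]: S = E(K, CA) = C8; 49 ⊕ C8 = 81.
P[2]: S = E(K, C8) = C6; AF ⊕ C6 = 69.
P[3]: S = E(K, C6) = CC; 03 ⊕ CC = CF.
P[4]: S = E(K, CC) = C2; 07 ⊕ C2 = C5.

P[1] = 81, P[2] = 69, P[3] = CF, P[4] = C5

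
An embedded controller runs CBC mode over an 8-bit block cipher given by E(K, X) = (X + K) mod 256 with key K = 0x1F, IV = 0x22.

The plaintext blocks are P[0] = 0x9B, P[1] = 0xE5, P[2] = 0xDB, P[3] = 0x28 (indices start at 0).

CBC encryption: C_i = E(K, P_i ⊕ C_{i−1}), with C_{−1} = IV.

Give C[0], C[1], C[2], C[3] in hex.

C[0] = 0xD8, C[1] = 0x5C, C[2] = 0xA6, C[3] = 0xAD

C[0]: P[0] ⊕ 0x22 = 0xB9; E(K, 0xB9) = 0xD8.
C[1]: P[1] ⊕ 0xD8 = 0x3D; E(K, 0x3D) = 0x5C.
C[2]: P[2] ⊕ 0x5C = 0x87; E(K, 0x87) = 0xA6.
C[3]: P[3] ⊕ 0xA6 = 0x8E; E(K, 0x8E) = 0xAD.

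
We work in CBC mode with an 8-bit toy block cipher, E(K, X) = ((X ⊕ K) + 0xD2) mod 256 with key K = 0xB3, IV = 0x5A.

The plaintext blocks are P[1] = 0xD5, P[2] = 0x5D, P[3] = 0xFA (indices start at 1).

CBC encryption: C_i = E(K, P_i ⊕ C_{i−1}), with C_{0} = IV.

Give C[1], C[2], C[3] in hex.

C[1] = 0x0E, C[2] = 0xB2, C[3] = 0xCD

C[1]: P[1] ⊕ 0x5A = 0x8F; E(K, 0x8F) = 0x0E.
C[2]: P[2] ⊕ 0x0E = 0x53; E(K, 0x53) = 0xB2.
C[3]: P[3] ⊕ 0xB2 = 0x48; E(K, 0x48) = 0xCD.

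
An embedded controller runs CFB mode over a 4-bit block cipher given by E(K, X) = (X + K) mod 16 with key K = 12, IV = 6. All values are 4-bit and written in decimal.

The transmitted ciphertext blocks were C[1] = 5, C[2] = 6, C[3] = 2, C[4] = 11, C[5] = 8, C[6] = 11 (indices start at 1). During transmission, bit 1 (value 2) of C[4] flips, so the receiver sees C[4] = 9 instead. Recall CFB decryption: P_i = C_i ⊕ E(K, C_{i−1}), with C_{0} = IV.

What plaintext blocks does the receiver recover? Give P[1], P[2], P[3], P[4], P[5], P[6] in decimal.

Only C[4] changed, to 9. In CFB, a change in C_i flips the same bit in P_i and garbles P_{i+1}. Decrypting the received ciphertext:
P[1]: E(K, 6) = 2; 5 ⊕ 2 = 7.
P[2]: E(K, 5) = 1; 6 ⊕ 1 = 7.
P[3]: E(K, 6) = 2; 2 ⊕ 2 = 0.
P[4]: E(K, 2) = 14; 9 ⊕ 14 = 7.
P[5]: E(K, 9) = 5; 8 ⊕ 5 = 13.
P[6]: E(K, 8) = 4; 11 ⊕ 4 = 15.
Blocks that differ from the original plaintext: P[4], P[5].

P[1] = 7, P[2] = 7, P[3] = 0, P[4] = 7, P[5] = 13, P[6] = 15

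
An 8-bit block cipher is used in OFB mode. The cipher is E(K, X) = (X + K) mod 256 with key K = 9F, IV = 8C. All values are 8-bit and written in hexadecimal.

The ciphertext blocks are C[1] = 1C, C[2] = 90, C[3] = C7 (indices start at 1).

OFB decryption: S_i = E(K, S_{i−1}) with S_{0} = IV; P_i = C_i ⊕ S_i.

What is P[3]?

P[3] = AE

P[1]: S = E(K, 8C) = 2B; 1C ⊕ 2B = 37.
P[2]: S = E(K, 2B) = CA; 90 ⊕ CA = 5A.
P[3]: S = E(K, CA) = 69; C7 ⊕ 69 = AE.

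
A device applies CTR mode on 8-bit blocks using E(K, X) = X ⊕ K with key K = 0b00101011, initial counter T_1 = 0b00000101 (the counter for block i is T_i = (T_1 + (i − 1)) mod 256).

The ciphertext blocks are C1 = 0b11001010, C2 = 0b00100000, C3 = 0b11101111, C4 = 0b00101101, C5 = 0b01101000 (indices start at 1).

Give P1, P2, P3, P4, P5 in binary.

P1 = 0b11100100, P2 = 0b00001101, P3 = 0b11000011, P4 = 0b00001110, P5 = 0b01001010

CTR decryption: S_i = E(K, T_i) where T_i is the counter for block i; P_i = C_i ⊕ S_i.
P1: T = 0b00000101, S = E(K, T) = 0b00101110; 0b11001010 ⊕ 0b00101110 = 0b11100100.
P2: T = 0b00000110, S = E(K, T) = 0b00101101; 0b00100000 ⊕ 0b00101101 = 0b00001101.
P3: T = 0b00000111, S = E(K, T) = 0b00101100; 0b11101111 ⊕ 0b00101100 = 0b11000011.
P4: T = 0b00001000, S = E(K, T) = 0b00100011; 0b00101101 ⊕ 0b00100011 = 0b00001110.
P5: T = 0b00001001, S = E(K, T) = 0b00100010; 0b01101000 ⊕ 0b00100010 = 0b01001010.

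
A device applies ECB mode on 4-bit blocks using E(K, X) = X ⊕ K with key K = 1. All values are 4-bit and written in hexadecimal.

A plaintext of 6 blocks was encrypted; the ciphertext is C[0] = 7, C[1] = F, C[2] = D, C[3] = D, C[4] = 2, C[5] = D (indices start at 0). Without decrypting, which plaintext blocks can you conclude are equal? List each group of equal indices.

ECB encrypts each block independently with the same key, so equal ciphertext blocks imply equal plaintext blocks.
C[2] = C[3] = C[5] = D, so P[2] = P[3] = P[5].

P[2] = P[3] = P[5]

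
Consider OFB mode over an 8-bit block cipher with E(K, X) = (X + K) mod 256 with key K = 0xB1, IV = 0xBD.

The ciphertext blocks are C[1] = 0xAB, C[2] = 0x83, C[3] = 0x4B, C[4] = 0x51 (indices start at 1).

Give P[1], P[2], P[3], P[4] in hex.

OFB decryption: S_i = E(K, S_{i−1}) with S_{0} = IV; P_i = C_i ⊕ S_i.
P[1]: S = E(K, 0xBD) = 0x6E; 0xAB ⊕ 0x6E = 0xC5.
P[2]: S = E(K, 0x6E) = 0x1F; 0x83 ⊕ 0x1F = 0x9C.
P[3]: S = E(K, 0x1F) = 0xD0; 0x4B ⊕ 0xD0 = 0x9B.
P[4]: S = E(K, 0xD0) = 0x81; 0x51 ⊕ 0x81 = 0xD0.

P[1] = 0xC5, P[2] = 0x9C, P[3] = 0x9B, P[4] = 0xD0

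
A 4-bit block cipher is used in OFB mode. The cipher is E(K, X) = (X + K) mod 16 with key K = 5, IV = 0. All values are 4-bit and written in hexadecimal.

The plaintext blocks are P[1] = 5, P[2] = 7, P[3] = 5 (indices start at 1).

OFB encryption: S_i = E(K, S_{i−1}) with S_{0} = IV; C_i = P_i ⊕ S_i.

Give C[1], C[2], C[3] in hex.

C[1] = 0, C[2] = D, C[3] = A

C[1]: S = E(K, 0) = 5; 5 ⊕ 5 = 0.
C[2]: S = E(K, 5) = A; 7 ⊕ A = D.
C[3]: S = E(K, A) = F; 5 ⊕ F = A.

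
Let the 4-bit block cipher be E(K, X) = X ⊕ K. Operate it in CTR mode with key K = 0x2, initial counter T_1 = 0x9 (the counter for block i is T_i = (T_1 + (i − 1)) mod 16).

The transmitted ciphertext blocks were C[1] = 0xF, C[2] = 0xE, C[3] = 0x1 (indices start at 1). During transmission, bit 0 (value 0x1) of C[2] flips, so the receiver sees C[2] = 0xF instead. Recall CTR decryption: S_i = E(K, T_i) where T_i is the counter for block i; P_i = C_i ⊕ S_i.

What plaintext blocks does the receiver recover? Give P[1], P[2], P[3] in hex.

Only C[2] changed, to 0xF. In CTR, a change in C_i flips the same bit in P_i only; the keystream is unaffected. Decrypting the received ciphertext:
P[1]: T = 0x9, S = E(K, T) = 0xB; 0xF ⊕ 0xB = 0x4.
P[2]: T = 0xA, S = E(K, T) = 0x8; 0xF ⊕ 0x8 = 0x7.
P[3]: T = 0xB, S = E(K, T) = 0x9; 0x1 ⊕ 0x9 = 0x8.
Blocks that differ from the original plaintext: P[2].

P[1] = 0x4, P[2] = 0x7, P[3] = 0x8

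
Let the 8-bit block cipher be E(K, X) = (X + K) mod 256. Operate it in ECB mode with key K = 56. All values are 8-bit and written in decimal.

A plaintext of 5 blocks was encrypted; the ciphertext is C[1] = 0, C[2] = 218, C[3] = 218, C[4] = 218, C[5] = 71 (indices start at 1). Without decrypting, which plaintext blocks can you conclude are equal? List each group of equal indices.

ECB encrypts each block independently with the same key, so equal ciphertext blocks imply equal plaintext blocks.
C[2] = C[3] = C[4] = 218, so P[2] = P[3] = P[4].

P[2] = P[3] = P[4]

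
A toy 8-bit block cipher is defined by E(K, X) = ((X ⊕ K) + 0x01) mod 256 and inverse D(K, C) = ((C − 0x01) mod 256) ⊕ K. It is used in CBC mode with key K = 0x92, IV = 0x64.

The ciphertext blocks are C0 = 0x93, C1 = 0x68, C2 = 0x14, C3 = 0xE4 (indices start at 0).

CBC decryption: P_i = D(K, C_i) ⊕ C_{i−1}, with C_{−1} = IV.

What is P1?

P1: D(K, 0x68) = 0xF5; 0xF5 ⊕ 0x93 = 0x66.

P1 = 0x66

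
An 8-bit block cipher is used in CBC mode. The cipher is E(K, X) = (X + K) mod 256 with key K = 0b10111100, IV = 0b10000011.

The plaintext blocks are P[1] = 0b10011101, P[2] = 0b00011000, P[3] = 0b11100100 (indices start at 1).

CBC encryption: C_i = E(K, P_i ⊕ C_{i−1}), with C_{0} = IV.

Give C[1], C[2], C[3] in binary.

C[1] = 0b11011010, C[2] = 0b01111110, C[3] = 0b01010110

C[1]: P[1] ⊕ 0b10000011 = 0b00011110; E(K, 0b00011110) = 0b11011010.
C[2]: P[2] ⊕ 0b11011010 = 0b11000010; E(K, 0b11000010) = 0b01111110.
C[3]: P[3] ⊕ 0b01111110 = 0b10011010; E(K, 0b10011010) = 0b01010110.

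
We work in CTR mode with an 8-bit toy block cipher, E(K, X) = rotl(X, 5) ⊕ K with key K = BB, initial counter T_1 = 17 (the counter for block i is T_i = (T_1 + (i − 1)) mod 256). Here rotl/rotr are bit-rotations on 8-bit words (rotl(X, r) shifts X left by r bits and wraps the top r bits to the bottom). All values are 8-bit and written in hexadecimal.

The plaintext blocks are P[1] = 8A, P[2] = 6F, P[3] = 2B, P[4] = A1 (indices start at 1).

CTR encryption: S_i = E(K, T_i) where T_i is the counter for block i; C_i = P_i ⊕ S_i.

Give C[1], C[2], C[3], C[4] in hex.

C[1]: T = 17, S = E(K, T) = 59; 8A ⊕ 59 = D3.
C[2]: T = 18, S = E(K, T) = B8; 6F ⊕ B8 = D7.
C[3]: T = 19, S = E(K, T) = 98; 2B ⊕ 98 = B3.
C[4]: T = 1A, S = E(K, T) = F8; A1 ⊕ F8 = 59.

C[1] = D3, C[2] = D7, C[3] = B3, C[4] = 59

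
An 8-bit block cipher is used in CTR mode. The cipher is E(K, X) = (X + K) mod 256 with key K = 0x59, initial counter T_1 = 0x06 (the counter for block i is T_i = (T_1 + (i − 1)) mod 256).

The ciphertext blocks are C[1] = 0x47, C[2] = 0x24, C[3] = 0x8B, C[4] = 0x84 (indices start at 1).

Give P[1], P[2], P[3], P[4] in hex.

P[1] = 0x18, P[2] = 0x44, P[3] = 0xEA, P[4] = 0xE6

CTR decryption: S_i = E(K, T_i) where T_i is the counter for block i; P_i = C_i ⊕ S_i.
P[1]: T = 0x06, S = E(K, T) = 0x5F; 0x47 ⊕ 0x5F = 0x18.
P[2]: T = 0x07, S = E(K, T) = 0x60; 0x24 ⊕ 0x60 = 0x44.
P[3]: T = 0x08, S = E(K, T) = 0x61; 0x8B ⊕ 0x61 = 0xEA.
P[4]: T = 0x09, S = E(K, T) = 0x62; 0x84 ⊕ 0x62 = 0xE6.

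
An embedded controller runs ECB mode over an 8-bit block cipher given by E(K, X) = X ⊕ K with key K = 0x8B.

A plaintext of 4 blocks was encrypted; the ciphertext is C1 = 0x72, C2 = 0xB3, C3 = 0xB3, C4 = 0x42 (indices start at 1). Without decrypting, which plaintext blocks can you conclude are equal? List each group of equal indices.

P2 = P3

ECB encrypts each block independently with the same key, so equal ciphertext blocks imply equal plaintext blocks.
C2 = C3 = 0xB3, so P2 = P3.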